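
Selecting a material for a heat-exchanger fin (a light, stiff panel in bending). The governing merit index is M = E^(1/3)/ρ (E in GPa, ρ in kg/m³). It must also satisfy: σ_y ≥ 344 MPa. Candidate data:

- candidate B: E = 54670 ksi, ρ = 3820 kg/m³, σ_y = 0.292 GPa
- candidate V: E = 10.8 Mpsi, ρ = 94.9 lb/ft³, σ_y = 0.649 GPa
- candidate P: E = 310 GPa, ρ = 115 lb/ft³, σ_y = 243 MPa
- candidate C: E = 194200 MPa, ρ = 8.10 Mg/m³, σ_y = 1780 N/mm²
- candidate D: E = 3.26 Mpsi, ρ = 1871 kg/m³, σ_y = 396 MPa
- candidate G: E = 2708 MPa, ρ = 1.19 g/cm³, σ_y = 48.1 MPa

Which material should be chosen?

candidate V

Screen on constraints: σ_y ≥ 344 MPa. Survivors: candidate V, candidate C, candidate D.
In SI units:
  candidate V: E = 74.46 GPa, ρ = 1520 kg/m³
  candidate C: E = 194.2 GPa, ρ = 8100 kg/m³
  candidate D: E = 22.48 GPa, ρ = 1871 kg/m³
  candidate V: M = 2.77×10⁻³
  candidate D: M = 1.51×10⁻³
  candidate C: M = 0.715×10⁻³
Candidate V has the largest M.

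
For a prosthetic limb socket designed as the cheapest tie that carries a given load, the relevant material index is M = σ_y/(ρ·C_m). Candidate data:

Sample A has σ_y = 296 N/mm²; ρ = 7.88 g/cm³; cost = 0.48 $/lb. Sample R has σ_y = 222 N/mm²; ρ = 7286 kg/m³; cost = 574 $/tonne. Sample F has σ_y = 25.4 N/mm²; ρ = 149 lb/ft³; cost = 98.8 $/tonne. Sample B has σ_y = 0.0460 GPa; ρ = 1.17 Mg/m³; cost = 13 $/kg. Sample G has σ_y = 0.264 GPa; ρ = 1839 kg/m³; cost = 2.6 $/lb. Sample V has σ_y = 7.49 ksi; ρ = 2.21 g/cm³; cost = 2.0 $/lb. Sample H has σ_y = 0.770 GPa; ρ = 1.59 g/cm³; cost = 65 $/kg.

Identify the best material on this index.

sample F

After converting to SI:
  sample A: σ_y = 296.0 MPa, ρ = 7880 kg/m³, cost = 1.058 $/kg
  sample R: σ_y = 222.0 MPa, ρ = 7286 kg/m³, cost = 0.5740 $/kg
  sample F: σ_y = 25.40 MPa, ρ = 2387 kg/m³, cost = 0.09880 $/kg
  sample B: σ_y = 46.00 MPa, ρ = 1170 kg/m³, cost = 13.00 $/kg
  sample G: σ_y = 264.0 MPa, ρ = 1839 kg/m³, cost = 5.732 $/kg
  sample V: σ_y = 51.64 MPa, ρ = 2210 kg/m³, cost = 4.409 $/kg
  sample H: σ_y = 770.0 MPa, ρ = 1590 kg/m³, cost = 65.00 $/kg
  sample F: M = 108 kN·m per $
  sample R: M = 53.1 kN·m per $
  sample A: M = 35.5 kN·m per $
  sample G: M = 25.0 kN·m per $
  sample H: M = 7.45 kN·m per $
  sample V: M = 5.30 kN·m per $
  sample B: M = 3.02 kN·m per $
Sample F ranks first.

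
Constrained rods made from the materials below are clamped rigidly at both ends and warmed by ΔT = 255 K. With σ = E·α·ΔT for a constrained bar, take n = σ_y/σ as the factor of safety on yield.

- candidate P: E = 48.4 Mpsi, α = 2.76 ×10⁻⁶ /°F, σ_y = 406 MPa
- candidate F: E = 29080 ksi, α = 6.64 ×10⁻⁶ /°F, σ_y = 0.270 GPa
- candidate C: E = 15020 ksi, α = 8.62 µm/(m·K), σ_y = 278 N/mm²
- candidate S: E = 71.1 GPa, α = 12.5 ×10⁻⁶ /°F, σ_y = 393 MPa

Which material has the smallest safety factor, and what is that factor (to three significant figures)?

With everything in SI (GPa, ×10⁻⁶/K, MPa):
  candidate P: E = 333.7, α = 4.97, σ_y = 406.0 → σ = 423 MPa, n = 0.960
  candidate F: E = 200.5, α = 12.0, σ_y = 270.0 → σ = 611 MPa, n = 0.442
  candidate C: E = 103.6, α = 8.62, σ_y = 278.0 → σ = 228 MPa, n = 1.22
  candidate S: E = 71.10, α = 22.5, σ_y = 393.0 → σ = 408 MPa, n = 0.963
Candidate F has the lowest safety factor, n = 0.442.

candidate F, n = 0.442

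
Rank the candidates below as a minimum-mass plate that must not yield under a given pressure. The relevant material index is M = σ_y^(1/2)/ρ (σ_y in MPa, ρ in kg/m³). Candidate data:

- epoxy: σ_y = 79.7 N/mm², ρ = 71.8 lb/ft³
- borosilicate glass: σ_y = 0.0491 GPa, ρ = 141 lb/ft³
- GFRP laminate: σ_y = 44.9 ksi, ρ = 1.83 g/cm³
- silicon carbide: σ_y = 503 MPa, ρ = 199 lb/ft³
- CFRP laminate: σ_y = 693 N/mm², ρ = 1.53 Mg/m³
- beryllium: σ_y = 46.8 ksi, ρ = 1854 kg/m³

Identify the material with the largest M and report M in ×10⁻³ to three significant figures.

CFRP laminate, M = 17.2×10⁻³

In SI units:
  epoxy: σ_y = 79.70 MPa, ρ = 1150 kg/m³
  borosilicate glass: σ_y = 49.10 MPa, ρ = 2259 kg/m³
  GFRP laminate: σ_y = 309.6 MPa, ρ = 1830 kg/m³
  silicon carbide: σ_y = 503.0 MPa, ρ = 3188 kg/m³
  CFRP laminate: σ_y = 693.0 MPa, ρ = 1530 kg/m³
  beryllium: σ_y = 322.7 MPa, ρ = 1854 kg/m³
  CFRP laminate: M = 17.2×10⁻³
  beryllium: M = 9.69×10⁻³
  GFRP laminate: M = 9.61×10⁻³
  epoxy: M = 7.76×10⁻³
  silicon carbide: M = 7.04×10⁻³
  borosilicate glass: M = 3.10×10⁻³
CFRP laminate has the largest M.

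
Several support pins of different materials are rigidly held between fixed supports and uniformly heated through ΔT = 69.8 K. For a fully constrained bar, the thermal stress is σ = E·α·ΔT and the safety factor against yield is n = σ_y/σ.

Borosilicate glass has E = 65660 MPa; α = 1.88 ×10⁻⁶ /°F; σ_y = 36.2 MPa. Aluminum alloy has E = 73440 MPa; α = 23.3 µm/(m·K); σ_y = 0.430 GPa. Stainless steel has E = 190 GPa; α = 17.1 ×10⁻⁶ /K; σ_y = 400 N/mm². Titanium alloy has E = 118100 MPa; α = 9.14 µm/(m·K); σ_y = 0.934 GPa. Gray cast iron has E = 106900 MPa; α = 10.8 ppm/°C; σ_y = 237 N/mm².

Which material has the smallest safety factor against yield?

stainless steel

In consistent units (E in GPa, α in ×10⁻⁶/K, σ_y in MPa):
  borosilicate glass: E = 65.66, α = 3.38, σ_y = 36.20 → σ = 15.5 MPa, n = 2.33
  aluminum alloy: E = 73.44, α = 23.3, σ_y = 430.0 → σ = 119 MPa, n = 3.60
  stainless steel: E = 190.0, α = 17.1, σ_y = 400.0 → σ = 227 MPa, n = 1.76
  titanium alloy: E = 118.1, α = 9.14, σ_y = 934.0 → σ = 75.3 MPa, n = 12.4
  gray cast iron: E = 106.9, α = 10.8, σ_y = 237.0 → σ = 80.6 MPa, n = 2.94
Stainless steel has the lowest safety factor, n = 1.76.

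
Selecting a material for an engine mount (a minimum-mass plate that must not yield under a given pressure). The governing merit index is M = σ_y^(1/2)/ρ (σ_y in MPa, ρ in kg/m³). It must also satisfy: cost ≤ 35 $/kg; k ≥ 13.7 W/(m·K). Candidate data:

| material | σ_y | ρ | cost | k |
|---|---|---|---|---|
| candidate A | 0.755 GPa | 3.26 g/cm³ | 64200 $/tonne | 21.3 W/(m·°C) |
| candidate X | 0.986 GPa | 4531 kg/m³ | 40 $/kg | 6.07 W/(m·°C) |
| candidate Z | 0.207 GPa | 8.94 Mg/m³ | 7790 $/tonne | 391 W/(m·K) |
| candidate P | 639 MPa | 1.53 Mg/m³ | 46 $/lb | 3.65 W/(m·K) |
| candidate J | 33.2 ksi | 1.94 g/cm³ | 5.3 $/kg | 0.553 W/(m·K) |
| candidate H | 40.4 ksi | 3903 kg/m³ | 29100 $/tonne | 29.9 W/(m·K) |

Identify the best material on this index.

Screen on constraints: cost ≤ 35 $/kg; k ≥ 13.7 W/(m·K). Survivors: candidate Z, candidate H.
Normalizing units and computing the index:
  candidate Z: σ_y = 207.0 MPa, ρ = 8940 kg/m³
  candidate H: σ_y = 278.5 MPa, ρ = 3903 kg/m³
  candidate H: M = 4.28×10⁻³
  candidate Z: M = 1.61×10⁻³
Candidate H ranks first.

candidate H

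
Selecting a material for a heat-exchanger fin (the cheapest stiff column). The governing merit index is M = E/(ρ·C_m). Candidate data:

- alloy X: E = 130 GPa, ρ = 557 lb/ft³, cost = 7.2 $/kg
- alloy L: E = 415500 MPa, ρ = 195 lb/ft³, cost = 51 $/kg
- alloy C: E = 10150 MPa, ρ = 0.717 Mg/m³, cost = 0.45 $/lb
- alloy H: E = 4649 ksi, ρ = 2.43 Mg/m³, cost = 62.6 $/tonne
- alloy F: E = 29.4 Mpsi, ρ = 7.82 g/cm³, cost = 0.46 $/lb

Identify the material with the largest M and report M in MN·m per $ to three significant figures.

alloy H, M = 211 MN·m per $

Putting every candidate on a common basis:
  alloy X: E = 130.0 GPa, ρ = 8922 kg/m³, cost = 7.200 $/kg
  alloy L: E = 415.5 GPa, ρ = 3124 kg/m³, cost = 51.00 $/kg
  alloy C: E = 10.15 GPa, ρ = 717.0 kg/m³, cost = 0.9921 $/kg
  alloy H: E = 32.05 GPa, ρ = 2430 kg/m³, cost = 0.06260 $/kg
  alloy F: E = 202.7 GPa, ρ = 7820 kg/m³, cost = 1.014 $/kg
  alloy H: M = 211 MN·m per $
  alloy F: M = 25.6 MN·m per $
  alloy C: M = 14.3 MN·m per $
  alloy L: M = 2.61 MN·m per $
  alloy X: M = 2.02 MN·m per $
Alloy H ranks first.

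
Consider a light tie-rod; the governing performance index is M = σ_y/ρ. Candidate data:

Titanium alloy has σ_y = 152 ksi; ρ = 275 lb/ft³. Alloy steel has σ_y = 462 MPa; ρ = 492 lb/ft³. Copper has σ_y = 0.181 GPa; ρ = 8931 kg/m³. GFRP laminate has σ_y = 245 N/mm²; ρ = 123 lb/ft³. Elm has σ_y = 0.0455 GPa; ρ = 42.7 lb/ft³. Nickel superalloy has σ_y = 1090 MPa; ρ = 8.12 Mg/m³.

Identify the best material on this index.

Putting every candidate on a common basis:
  titanium alloy: σ_y = 1048 MPa, ρ = 4405 kg/m³
  alloy steel: σ_y = 462.0 MPa, ρ = 7881 kg/m³
  copper: σ_y = 181.0 MPa, ρ = 8931 kg/m³
  GFRP laminate: σ_y = 245.0 MPa, ρ = 1970 kg/m³
  elm: σ_y = 45.50 MPa, ρ = 684.0 kg/m³
  nickel superalloy: σ_y = 1090 MPa, ρ = 8120 kg/m³
  titanium alloy: M = 238 kN·m/kg
  nickel superalloy: M = 134 kN·m/kg
  GFRP laminate: M = 124 kN·m/kg
  elm: M = 66.5 kN·m/kg
  alloy steel: M = 58.6 kN·m/kg
  copper: M = 20.3 kN·m/kg
Titanium alloy ranks first.

titanium alloy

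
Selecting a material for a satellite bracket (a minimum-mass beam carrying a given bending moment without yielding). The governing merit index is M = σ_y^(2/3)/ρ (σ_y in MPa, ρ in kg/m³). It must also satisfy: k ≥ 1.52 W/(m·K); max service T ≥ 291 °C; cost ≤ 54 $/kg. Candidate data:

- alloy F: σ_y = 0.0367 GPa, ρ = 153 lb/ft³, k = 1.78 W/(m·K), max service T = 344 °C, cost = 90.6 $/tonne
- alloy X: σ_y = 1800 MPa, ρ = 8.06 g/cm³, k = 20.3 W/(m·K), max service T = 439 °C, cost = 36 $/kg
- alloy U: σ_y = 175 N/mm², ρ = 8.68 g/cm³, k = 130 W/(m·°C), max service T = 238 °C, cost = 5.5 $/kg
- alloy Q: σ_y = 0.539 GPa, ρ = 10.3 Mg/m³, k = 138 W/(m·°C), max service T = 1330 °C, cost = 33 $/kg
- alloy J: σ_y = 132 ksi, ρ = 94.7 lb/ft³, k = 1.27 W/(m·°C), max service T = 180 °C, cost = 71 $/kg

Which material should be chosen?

Screen on constraints: k ≥ 1.52 W/(m·K); max service T ≥ 291 °C; cost ≤ 54 $/kg. Survivors: alloy F, alloy X, alloy Q.
Putting every candidate on a common basis:
  alloy F: σ_y = 36.70 MPa, ρ = 2451 kg/m³
  alloy X: σ_y = 1800 MPa, ρ = 8060 kg/m³
  alloy Q: σ_y = 539.0 MPa, ρ = 10300 kg/m³
  alloy X: M = 18.4×10⁻³
  alloy Q: M = 6.43×10⁻³
  alloy F: M = 4.51×10⁻³
The maximum is for alloy X.

alloy X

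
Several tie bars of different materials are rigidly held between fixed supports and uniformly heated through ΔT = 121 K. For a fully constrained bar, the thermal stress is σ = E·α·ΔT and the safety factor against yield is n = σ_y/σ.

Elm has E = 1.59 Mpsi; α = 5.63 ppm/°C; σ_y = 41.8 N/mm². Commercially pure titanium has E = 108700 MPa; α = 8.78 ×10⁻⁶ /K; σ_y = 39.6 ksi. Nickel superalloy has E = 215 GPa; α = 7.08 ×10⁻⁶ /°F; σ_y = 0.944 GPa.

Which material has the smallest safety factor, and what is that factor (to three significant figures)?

Per material, after unit conversion:
  elm: E = 10.96, α = 5.63, σ_y = 41.80 → σ = 7.47 MPa, n = 5.60
  commercially pure titanium: E = 108.7, α = 8.78, σ_y = 273.0 → σ = 115 MPa, n = 2.36
  nickel superalloy: E = 215.0, α = 12.7, σ_y = 944.0 → σ = 332 MPa, n = 2.85
Smallest n: commercially pure titanium with n = 2.36.

commercially pure titanium, n = 2.36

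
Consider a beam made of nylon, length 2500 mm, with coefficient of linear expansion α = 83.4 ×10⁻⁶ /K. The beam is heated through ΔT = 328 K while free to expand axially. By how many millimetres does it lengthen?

68.4 mm

ΔL = α·L₀·ΔT = 83.4×10⁻⁶ × 2500 mm × 328.0 K = 68.4 mm.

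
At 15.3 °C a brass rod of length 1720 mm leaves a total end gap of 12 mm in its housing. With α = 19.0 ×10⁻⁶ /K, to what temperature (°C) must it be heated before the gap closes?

α·L₀·ΔT = 12.0 mm ⇒ ΔT = 12.0 / (19.0×10⁻⁶ × 1720.0) = 367.2 K.
T = 15.3 + 367.2 = 382.5 °C.

382 °C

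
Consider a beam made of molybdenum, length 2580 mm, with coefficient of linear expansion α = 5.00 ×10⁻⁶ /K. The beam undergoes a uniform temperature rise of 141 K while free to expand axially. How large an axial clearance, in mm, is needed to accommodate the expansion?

ΔL = α·L₀·ΔT = 5.00×10⁻⁶ × 2580 mm × 141.0 K = 1.82 mm.

1.82 mm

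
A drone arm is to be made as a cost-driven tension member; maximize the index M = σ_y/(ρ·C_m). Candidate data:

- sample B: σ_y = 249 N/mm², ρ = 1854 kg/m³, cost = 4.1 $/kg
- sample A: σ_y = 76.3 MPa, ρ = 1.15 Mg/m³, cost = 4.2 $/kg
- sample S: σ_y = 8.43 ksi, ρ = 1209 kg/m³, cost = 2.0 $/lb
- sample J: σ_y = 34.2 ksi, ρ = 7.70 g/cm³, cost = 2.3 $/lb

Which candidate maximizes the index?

sample B

After converting to SI:
  sample B: σ_y = 249.0 MPa, ρ = 1854 kg/m³, cost = 4.100 $/kg
  sample A: σ_y = 76.30 MPa, ρ = 1150 kg/m³, cost = 4.200 $/kg
  sample S: σ_y = 58.12 MPa, ρ = 1209 kg/m³, cost = 4.409 $/kg
  sample J: σ_y = 235.8 MPa, ρ = 7700 kg/m³, cost = 5.071 $/kg
  sample B: M = 32.8 kN·m per $
  sample A: M = 15.8 kN·m per $
  sample S: M = 10.9 kN·m per $
  sample J: M = 6.04 kN·m per $
Highest index: sample B.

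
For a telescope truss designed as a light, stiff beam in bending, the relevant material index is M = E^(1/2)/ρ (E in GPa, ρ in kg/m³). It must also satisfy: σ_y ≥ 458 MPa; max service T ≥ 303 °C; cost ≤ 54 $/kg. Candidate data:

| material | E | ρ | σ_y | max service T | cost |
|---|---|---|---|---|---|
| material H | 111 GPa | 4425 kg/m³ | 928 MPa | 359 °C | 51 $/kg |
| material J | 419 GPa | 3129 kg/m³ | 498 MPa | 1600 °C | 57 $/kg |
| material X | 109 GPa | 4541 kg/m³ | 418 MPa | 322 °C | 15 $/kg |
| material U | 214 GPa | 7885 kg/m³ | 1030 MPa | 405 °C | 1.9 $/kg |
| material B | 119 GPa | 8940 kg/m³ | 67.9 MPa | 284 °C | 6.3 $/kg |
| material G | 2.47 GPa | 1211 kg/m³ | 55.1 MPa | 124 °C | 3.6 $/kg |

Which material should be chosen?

Screen on constraints: σ_y ≥ 458 MPa; max service T ≥ 303 °C; cost ≤ 54 $/kg. Survivors: material H, material U.
Per-candidate index values:
  material H: M = 2.38×10⁻³
  material U: M = 1.86×10⁻³
Highest index: material H.

material H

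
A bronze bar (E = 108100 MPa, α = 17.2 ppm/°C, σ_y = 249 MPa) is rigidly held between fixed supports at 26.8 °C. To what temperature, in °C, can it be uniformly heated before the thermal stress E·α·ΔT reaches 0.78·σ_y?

E = 108100 MPa = 108.1 GPa.
E·α·ΔT = 194.2 MPa ⇒ ΔT = 194.2 / (108.1×10³ × 17.2×10⁻⁶) = 104.5 K.
T = 26.8 + 104.5 = 131.3 °C.

131 °C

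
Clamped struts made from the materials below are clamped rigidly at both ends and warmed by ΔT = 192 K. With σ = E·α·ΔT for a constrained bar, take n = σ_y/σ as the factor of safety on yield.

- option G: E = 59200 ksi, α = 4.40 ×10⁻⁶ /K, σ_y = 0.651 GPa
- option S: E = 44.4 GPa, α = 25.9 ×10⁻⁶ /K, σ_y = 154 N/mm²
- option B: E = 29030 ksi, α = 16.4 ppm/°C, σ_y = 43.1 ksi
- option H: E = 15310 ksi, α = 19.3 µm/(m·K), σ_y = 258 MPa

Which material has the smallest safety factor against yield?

option B

Converting E to GPa, α to ×10⁻⁶/K, σ_y to MPa, then σ and n for each:
  option G: E = 408.2, α = 4.40, σ_y = 651.0 → σ = 345 MPa, n = 1.89
  option S: E = 44.40, α = 25.9, σ_y = 154.0 → σ = 221 MPa, n = 0.697
  option B: E = 200.2, α = 16.4, σ_y = 297.2 → σ = 630 MPa, n = 0.472
  option H: E = 105.6, α = 19.3, σ_y = 258.0 → σ = 391 MPa, n = 0.660
Option B has the lowest safety factor, n = 0.472.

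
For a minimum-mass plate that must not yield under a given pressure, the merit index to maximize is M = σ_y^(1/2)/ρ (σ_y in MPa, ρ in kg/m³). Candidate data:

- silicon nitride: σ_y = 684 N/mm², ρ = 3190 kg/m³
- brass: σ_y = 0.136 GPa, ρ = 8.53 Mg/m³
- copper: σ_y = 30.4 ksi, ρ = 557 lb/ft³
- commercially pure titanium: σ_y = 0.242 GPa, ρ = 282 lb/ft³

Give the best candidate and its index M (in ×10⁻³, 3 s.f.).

Normalizing units and computing the index:
  silicon nitride: σ_y = 684.0 MPa, ρ = 3190 kg/m³
  brass: σ_y = 136.0 MPa, ρ = 8530 kg/m³
  copper: σ_y = 209.6 MPa, ρ = 8922 kg/m³
  commercially pure titanium: σ_y = 242.0 MPa, ρ = 4517 kg/m³
  silicon nitride: M = 8.20×10⁻³
  commercially pure titanium: M = 3.44×10⁻³
  copper: M = 1.62×10⁻³
  brass: M = 1.37×10⁻³
Silicon nitride has the largest M.

silicon nitride, M = 8.20×10⁻³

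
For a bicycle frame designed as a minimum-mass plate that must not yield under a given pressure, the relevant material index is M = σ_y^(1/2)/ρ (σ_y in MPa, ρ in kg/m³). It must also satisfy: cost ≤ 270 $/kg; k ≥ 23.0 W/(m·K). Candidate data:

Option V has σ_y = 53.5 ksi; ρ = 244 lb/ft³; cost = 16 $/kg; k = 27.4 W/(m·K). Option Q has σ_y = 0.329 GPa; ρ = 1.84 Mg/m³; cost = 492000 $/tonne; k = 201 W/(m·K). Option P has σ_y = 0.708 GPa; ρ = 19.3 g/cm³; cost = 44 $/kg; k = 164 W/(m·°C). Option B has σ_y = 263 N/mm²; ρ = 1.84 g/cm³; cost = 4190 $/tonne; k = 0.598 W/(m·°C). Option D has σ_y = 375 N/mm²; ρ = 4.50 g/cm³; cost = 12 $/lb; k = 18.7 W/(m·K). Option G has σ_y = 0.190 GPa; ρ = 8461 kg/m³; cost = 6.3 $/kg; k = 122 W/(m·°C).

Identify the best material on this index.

option V

Screen on constraints: cost ≤ 270 $/kg; k ≥ 23.0 W/(m·K). Survivors: option V, option P, option G.
Convert each candidate to consistent units, then evaluate M:
  option V: σ_y = 368.9 MPa, ρ = 3909 kg/m³
  option P: σ_y = 708.0 MPa, ρ = 19300 kg/m³
  option G: σ_y = 190.0 MPa, ρ = 8461 kg/m³
  option V: M = 4.91×10⁻³
  option G: M = 1.63×10⁻³
  option P: M = 1.38×10⁻³
The maximum is for option V.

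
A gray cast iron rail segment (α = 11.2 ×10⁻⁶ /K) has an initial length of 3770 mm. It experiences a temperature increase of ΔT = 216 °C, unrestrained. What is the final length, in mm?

3779.1 mm

ΔL = α·L₀·ΔT = 11.2×10⁻⁶ × 3770 mm × 216.0 K = 9.12 mm.
L = L₀ + ΔL = 3770 + 9.12 = 3779.1 mm.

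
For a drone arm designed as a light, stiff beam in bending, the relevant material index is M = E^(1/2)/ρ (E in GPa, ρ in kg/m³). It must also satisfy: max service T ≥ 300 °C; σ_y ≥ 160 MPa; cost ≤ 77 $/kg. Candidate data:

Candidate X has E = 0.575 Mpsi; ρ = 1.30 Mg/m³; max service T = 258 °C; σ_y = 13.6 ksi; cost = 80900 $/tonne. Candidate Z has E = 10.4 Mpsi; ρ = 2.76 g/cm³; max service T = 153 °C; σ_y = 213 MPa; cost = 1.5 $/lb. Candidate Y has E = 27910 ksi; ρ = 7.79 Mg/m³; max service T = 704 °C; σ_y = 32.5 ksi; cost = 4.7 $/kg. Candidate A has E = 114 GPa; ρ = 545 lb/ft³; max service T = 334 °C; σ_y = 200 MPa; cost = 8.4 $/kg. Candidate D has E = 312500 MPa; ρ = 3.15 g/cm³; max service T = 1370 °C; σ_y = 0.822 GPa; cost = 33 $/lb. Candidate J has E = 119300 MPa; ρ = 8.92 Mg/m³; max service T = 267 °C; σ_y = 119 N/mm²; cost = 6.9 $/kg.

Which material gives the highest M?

candidate D

Screen on constraints: max service T ≥ 300 °C; σ_y ≥ 160 MPa; cost ≤ 77 $/kg. Survivors: candidate Y, candidate A, candidate D.
Putting every candidate on a common basis:
  candidate Y: E = 192.4 GPa, ρ = 7790 kg/m³
  candidate A: E = 114.0 GPa, ρ = 8730 kg/m³
  candidate D: E = 312.5 GPa, ρ = 3150 kg/m³
  candidate D: M = 5.61×10⁻³
  candidate Y: M = 1.78×10⁻³
  candidate A: M = 1.22×10⁻³
The maximum is for candidate D.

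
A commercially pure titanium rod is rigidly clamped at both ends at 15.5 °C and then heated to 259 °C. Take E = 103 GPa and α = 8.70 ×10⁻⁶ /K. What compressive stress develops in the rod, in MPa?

218 MPa

ΔT = 243.5 K. Constrained thermal stress σ = E·α·ΔT = 103.0×10³ MPa × 8.70×10⁻⁶ × 243.5 = 218 MPa (compressive).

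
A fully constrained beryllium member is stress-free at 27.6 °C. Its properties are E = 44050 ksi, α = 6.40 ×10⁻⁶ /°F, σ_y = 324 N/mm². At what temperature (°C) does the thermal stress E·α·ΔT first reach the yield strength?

120 °C

E = 44050 ksi = 303.7 GPa.
α = 6.40×10⁻⁶/°F × 9/5 = 11.5×10⁻⁶/K.
σ_y = 324 N/mm² = 324.0 MPa.
E·α·ΔT = 324.0 MPa ⇒ ΔT = 324.0 / (303.7×10³ × 11.5×10⁻⁶) = 92.60 K.
T = 27.6 + 92.60 = 120.2 °C.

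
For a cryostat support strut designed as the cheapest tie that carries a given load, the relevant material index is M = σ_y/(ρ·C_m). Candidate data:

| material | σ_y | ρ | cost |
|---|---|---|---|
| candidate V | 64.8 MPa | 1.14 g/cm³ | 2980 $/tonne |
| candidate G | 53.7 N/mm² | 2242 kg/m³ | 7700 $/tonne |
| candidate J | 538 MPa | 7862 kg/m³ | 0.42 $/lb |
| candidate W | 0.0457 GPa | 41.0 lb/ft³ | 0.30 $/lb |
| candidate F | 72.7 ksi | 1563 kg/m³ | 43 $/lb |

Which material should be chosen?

candidate W

Putting every candidate on a common basis:
  candidate V: σ_y = 64.80 MPa, ρ = 1140 kg/m³, cost = 2.980 $/kg
  candidate G: σ_y = 53.70 MPa, ρ = 2242 kg/m³, cost = 7.700 $/kg
  candidate J: σ_y = 538.0 MPa, ρ = 7862 kg/m³, cost = 0.9259 $/kg
  candidate W: σ_y = 45.70 MPa, ρ = 656.8 kg/m³, cost = 0.6614 $/kg
  candidate F: σ_y = 501.2 MPa, ρ = 1563 kg/m³, cost = 94.80 $/kg
  candidate W: M = 105 kN·m per $
  candidate J: M = 73.9 kN·m per $
  candidate V: M = 19.1 kN·m per $
  candidate F: M = 3.38 kN·m per $
  candidate G: M = 3.11 kN·m per $
Candidate W has the largest M.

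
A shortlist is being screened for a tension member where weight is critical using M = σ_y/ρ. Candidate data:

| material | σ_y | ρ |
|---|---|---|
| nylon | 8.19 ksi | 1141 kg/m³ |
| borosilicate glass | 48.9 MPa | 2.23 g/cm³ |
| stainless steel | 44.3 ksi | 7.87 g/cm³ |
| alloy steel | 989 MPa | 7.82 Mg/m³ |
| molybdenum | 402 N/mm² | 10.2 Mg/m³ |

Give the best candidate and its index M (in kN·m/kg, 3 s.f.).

alloy steel, M = 126 kN·m/kg

Convert each candidate to consistent units, then evaluate M:
  nylon: σ_y = 56.47 MPa, ρ = 1141 kg/m³
  borosilicate glass: σ_y = 48.90 MPa, ρ = 2230 kg/m³
  stainless steel: σ_y = 305.4 MPa, ρ = 7870 kg/m³
  alloy steel: σ_y = 989.0 MPa, ρ = 7820 kg/m³
  molybdenum: σ_y = 402.0 MPa, ρ = 10200 kg/m³
  alloy steel: M = 126 kN·m/kg
  nylon: M = 49.5 kN·m/kg
  molybdenum: M = 39.4 kN·m/kg
  stainless steel: M = 38.8 kN·m/kg
  borosilicate glass: M = 21.9 kN·m/kg
The maximum is for alloy steel.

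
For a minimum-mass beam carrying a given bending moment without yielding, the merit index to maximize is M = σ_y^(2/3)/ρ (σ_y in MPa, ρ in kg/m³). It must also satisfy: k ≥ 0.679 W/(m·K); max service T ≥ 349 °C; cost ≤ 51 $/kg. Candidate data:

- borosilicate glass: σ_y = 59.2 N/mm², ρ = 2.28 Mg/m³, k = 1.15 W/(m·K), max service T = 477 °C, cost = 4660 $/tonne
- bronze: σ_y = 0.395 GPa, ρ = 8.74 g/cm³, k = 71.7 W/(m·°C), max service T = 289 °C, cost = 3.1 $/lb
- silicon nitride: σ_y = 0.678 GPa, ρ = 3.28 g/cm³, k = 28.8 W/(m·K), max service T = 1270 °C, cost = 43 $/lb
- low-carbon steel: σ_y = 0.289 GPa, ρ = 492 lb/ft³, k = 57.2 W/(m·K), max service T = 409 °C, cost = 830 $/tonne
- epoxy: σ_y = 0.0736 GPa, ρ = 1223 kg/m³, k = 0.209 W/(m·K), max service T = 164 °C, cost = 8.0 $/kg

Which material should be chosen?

borosilicate glass

Screen on constraints: k ≥ 0.679 W/(m·K); max service T ≥ 349 °C; cost ≤ 51 $/kg. Survivors: borosilicate glass, low-carbon steel.
Convert each candidate to consistent units, then evaluate M:
  borosilicate glass: σ_y = 59.20 MPa, ρ = 2280 kg/m³
  low-carbon steel: σ_y = 289.0 MPa, ρ = 7881 kg/m³
  borosilicate glass: M = 6.66×10⁻³
  low-carbon steel: M = 5.55×10⁻³
Highest index: borosilicate glass.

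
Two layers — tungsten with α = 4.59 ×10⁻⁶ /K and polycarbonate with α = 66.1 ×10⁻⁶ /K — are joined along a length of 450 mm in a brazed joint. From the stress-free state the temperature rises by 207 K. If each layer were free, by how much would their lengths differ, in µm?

Δα = |4.59 − 66.1|×10⁻⁶/K = 61.5×10⁻⁶/K.
ΔL_mismatch = Δα·L·ΔT = 61.5×10⁻⁶ × 450.0 mm × 207.0 K = 5730 µm.

5730 µm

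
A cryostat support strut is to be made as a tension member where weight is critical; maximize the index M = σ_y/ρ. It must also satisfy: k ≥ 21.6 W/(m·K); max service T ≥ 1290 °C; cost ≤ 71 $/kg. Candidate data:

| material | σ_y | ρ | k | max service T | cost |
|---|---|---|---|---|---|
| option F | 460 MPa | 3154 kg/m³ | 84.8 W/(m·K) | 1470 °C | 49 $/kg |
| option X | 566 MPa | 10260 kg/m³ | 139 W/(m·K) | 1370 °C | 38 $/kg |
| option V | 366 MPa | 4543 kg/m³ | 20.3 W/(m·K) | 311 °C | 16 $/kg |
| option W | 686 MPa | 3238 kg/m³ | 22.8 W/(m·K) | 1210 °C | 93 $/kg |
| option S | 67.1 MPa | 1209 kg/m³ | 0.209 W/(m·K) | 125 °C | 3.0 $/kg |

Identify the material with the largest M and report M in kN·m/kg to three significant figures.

Screen on constraints: k ≥ 21.6 W/(m·K); max service T ≥ 1290 °C; cost ≤ 71 $/kg. Survivors: option F, option X.
Computing M directly (units already consistent):
  option F: M = 146 kN·m/kg
  option X: M = 55.2 kN·m/kg
Highest index: option F.

option F, M = 146 kN·m/kg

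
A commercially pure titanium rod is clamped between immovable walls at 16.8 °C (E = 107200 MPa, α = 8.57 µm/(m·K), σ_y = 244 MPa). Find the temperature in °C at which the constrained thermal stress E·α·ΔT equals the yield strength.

282 °C

E = 107200 MPa = 107.2 GPa.
E·α·ΔT = 244.0 MPa ⇒ ΔT = 244.0 / (107.2×10³ × 8.57×10⁻⁶) = 265.6 K.
T = 16.8 + 265.6 = 282.4 °C.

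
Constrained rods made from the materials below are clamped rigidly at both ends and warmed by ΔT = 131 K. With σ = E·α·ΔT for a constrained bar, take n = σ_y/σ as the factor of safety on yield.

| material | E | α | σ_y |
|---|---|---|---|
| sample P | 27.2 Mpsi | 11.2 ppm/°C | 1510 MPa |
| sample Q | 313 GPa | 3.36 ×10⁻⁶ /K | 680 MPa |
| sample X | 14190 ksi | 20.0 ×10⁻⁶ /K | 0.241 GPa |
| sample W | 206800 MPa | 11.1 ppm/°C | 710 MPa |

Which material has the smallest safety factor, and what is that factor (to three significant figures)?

Converting E to GPa, α to ×10⁻⁶/K, σ_y to MPa, then σ and n for each:
  sample P: E = 187.5, α = 11.2, σ_y = 1510 → σ = 275 MPa, n = 5.49
  sample Q: E = 313.0, α = 3.36, σ_y = 680.0 → σ = 138 MPa, n = 4.94
  sample X: E = 97.84, α = 20.0, σ_y = 241.0 → σ = 256 MPa, n = 0.940
  sample W: E = 206.8, α = 11.1, σ_y = 710.0 → σ = 301 MPa, n = 2.36
Smallest n: sample X with n = 0.940.

sample X, n = 0.940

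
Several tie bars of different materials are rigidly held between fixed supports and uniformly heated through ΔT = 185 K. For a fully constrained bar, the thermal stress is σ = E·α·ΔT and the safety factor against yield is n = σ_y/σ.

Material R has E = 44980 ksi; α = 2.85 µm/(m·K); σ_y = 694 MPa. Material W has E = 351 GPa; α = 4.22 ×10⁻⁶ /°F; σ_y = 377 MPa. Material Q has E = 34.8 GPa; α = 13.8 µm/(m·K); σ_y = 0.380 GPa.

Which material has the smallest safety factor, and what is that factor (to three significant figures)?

With everything in SI (GPa, ×10⁻⁶/K, MPa):
  material R: E = 310.1, α = 2.85, σ_y = 694.0 → σ = 164 MPa, n = 4.24
  material W: E = 351.0, α = 7.60, σ_y = 377.0 → σ = 493 MPa, n = 0.764
  material Q: E = 34.80, α = 13.8, σ_y = 380.0 → σ = 88.8 MPa, n = 4.28
Material W has the lowest safety factor, n = 0.764.

material W, n = 0.764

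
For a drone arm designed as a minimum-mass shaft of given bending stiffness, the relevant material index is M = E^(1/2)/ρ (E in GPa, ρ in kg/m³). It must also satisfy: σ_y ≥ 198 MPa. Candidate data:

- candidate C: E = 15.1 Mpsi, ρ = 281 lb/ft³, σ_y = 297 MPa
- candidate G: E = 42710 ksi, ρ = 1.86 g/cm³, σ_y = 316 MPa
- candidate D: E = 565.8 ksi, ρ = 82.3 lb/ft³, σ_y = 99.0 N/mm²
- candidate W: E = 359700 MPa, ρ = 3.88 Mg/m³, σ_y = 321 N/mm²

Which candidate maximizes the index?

candidate G

Screen on constraints: σ_y ≥ 198 MPa. Survivors: candidate C, candidate G, candidate W.
In SI units:
  candidate C: E = 104.1 GPa, ρ = 4501 kg/m³
  candidate G: E = 294.5 GPa, ρ = 1860 kg/m³
  candidate W: E = 359.7 GPa, ρ = 3880 kg/m³
  candidate G: M = 9.23×10⁻³
  candidate W: M = 4.89×10⁻³
  candidate C: M = 2.27×10⁻³
Candidate G has the largest M.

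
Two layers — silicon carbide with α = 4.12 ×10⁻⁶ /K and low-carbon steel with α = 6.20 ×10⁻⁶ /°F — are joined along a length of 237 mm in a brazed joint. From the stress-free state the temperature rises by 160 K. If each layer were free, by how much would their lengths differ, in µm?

267 µm

low-carbon steel: α = 6.20×10⁻⁶/°F × 9/5 = 11.2×10⁻⁶/K.
Δα = |4.12 − 11.2|×10⁻⁶/K = 7.04×10⁻⁶/K.
ΔL_mismatch = Δα·L·ΔT = 7.04×10⁻⁶ × 237.0 mm × 160.0 K = 267 µm.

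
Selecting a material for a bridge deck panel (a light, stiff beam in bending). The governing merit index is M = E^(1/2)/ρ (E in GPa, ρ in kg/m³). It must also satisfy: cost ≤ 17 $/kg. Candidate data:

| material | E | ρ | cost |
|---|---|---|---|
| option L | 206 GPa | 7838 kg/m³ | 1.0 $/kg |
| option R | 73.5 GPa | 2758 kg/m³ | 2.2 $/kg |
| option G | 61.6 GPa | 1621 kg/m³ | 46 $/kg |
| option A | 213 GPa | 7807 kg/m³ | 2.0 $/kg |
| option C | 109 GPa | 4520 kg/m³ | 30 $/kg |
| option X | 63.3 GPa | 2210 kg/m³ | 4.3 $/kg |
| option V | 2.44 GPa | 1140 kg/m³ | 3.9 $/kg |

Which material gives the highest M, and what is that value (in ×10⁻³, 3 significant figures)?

option X, M = 3.60×10⁻³

Screen on constraints: cost ≤ 17 $/kg. Survivors: option L, option R, option A, option X, option V.
Per-candidate index values:
  option X: M = 3.60×10⁻³
  option R: M = 3.11×10⁻³
  option A: M = 1.87×10⁻³
  option L: M = 1.83×10⁻³
  option V: M = 1.37×10⁻³
The maximum is for option X.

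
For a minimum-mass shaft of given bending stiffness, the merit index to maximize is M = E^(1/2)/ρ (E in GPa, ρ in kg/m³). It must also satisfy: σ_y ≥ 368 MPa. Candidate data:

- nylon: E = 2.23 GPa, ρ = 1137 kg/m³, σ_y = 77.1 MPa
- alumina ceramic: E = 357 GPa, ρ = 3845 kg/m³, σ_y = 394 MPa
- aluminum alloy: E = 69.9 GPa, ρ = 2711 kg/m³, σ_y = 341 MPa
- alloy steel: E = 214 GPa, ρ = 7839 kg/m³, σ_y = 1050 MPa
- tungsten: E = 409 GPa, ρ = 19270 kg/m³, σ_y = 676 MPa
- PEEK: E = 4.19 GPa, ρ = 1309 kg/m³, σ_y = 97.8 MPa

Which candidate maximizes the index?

alumina ceramic

Screen on constraints: σ_y ≥ 368 MPa. Survivors: alumina ceramic, alloy steel, tungsten.
Evaluate M for each candidate:
  alumina ceramic: M = 4.91×10⁻³
  alloy steel: M = 1.87×10⁻³
  tungsten: M = 1.05×10⁻³
Alumina ceramic ranks first.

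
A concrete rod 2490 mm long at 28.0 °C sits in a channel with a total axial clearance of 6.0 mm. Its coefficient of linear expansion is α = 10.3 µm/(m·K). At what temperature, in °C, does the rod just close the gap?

α·L₀·ΔT = 6.0 mm ⇒ ΔT = 6.0 / (10.3×10⁻⁶ × 2490.0) = 233.9 K.
T = 28.0 + 233.9 = 261.9 °C.

262 °C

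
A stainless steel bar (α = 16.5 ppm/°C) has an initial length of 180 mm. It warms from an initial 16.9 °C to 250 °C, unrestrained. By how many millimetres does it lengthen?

0.692 mm

ΔT = 250 − 16.9 = 233.1 K.
ΔL = α·L₀·ΔT = 16.5×10⁻⁶ × 180 mm × 233.1 K = 0.692 mm.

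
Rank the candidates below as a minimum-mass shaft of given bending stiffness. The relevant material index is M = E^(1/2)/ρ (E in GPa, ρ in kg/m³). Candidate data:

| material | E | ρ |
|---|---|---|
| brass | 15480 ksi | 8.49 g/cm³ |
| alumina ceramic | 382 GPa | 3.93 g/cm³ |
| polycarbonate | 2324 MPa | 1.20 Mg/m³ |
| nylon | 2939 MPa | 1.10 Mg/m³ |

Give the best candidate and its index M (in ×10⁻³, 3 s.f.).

alumina ceramic, M = 4.97×10⁻³

In SI units:
  brass: E = 106.7 GPa, ρ = 8490 kg/m³
  alumina ceramic: E = 382.0 GPa, ρ = 3930 kg/m³
  polycarbonate: E = 2.324 GPa, ρ = 1200 kg/m³
  nylon: E = 2.939 GPa, ρ = 1100 kg/m³
  alumina ceramic: M = 4.97×10⁻³
  nylon: M = 1.56×10⁻³
  polycarbonate: M = 1.27×10⁻³
  brass: M = 1.22×10⁻³
Alumina ceramic has the largest M.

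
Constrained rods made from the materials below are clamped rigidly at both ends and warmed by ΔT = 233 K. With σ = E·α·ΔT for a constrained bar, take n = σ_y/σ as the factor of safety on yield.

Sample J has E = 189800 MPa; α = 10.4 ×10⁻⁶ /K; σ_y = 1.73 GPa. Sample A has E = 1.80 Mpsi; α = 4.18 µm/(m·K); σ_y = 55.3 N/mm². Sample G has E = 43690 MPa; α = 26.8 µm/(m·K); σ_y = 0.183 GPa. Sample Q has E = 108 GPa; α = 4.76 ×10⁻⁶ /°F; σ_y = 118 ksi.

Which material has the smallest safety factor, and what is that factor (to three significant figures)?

sample G, n = 0.671

Converting E to GPa, α to ×10⁻⁶/K, σ_y to MPa, then σ and n for each:
  sample J: E = 189.8, α = 10.4, σ_y = 1730 → σ = 460 MPa, n = 3.76
  sample A: E = 12.41, α = 4.18, σ_y = 55.30 → σ = 12.1 MPa, n = 4.58
  sample G: E = 43.69, α = 26.8, σ_y = 183.0 → σ = 273 MPa, n = 0.671
  sample Q: E = 108.0, α = 8.57, σ_y = 813.6 → σ = 216 MPa, n = 3.77
The minimum is sample G at n = 0.671.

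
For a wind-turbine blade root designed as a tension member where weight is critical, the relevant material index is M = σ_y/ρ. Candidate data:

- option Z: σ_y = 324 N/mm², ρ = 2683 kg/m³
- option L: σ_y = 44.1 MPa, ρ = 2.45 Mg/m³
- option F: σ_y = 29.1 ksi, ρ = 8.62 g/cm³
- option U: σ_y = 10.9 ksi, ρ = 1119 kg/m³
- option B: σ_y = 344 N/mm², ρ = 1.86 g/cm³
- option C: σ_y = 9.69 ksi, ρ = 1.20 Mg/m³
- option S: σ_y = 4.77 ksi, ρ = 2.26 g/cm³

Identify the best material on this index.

option B

Convert each candidate to consistent units, then evaluate M:
  option Z: σ_y = 324.0 MPa, ρ = 2683 kg/m³
  option L: σ_y = 44.10 MPa, ρ = 2450 kg/m³
  option F: σ_y = 200.6 MPa, ρ = 8620 kg/m³
  option U: σ_y = 75.15 MPa, ρ = 1119 kg/m³
  option B: σ_y = 344.0 MPa, ρ = 1860 kg/m³
  option C: σ_y = 66.81 MPa, ρ = 1200 kg/m³
  option S: σ_y = 32.89 MPa, ρ = 2260 kg/m³
  option B: M = 185 kN·m/kg
  option Z: M = 121 kN·m/kg
  option U: M = 67.2 kN·m/kg
  option C: M = 55.7 kN·m/kg
  option F: M = 23.3 kN·m/kg
  option L: M = 18.0 kN·m/kg
  option S: M = 14.6 kN·m/kg
Highest index: option B.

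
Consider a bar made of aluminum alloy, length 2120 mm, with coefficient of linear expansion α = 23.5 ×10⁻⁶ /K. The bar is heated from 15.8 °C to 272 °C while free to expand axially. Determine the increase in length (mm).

12.8 mm

ΔT = 272 − 15.8 = 256.2 K.
ΔL = α·L₀·ΔT = 23.5×10⁻⁶ × 2120 mm × 256.2 K = 12.8 mm.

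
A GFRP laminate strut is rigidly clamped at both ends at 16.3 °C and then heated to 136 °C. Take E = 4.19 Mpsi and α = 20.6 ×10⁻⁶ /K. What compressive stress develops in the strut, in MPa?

71.2 MPa

E = 4.19 Mpsi = 28.89 GPa.
ΔT = 119.7 K. Constrained thermal stress σ = E·α·ΔT = 28.89×10³ MPa × 20.6×10⁻⁶ × 119.7 = 71.2 MPa (compressive).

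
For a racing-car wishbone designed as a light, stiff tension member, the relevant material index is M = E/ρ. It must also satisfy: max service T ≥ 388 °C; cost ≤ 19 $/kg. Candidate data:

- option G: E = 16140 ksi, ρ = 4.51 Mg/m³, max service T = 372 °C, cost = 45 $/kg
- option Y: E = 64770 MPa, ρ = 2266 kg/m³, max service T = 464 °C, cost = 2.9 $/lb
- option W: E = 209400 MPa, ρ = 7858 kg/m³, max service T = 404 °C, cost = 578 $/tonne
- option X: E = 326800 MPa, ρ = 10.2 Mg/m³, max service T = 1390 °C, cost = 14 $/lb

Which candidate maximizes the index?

Screen on constraints: max service T ≥ 388 °C; cost ≤ 19 $/kg. Survivors: option Y, option W.
Putting every candidate on a common basis:
  option Y: E = 64.77 GPa, ρ = 2266 kg/m³
  option W: E = 209.4 GPa, ρ = 7858 kg/m³
  option Y: M = 28.6 MN·m/kg
  option W: M = 26.6 MN·m/kg
Option Y has the largest M.

option Y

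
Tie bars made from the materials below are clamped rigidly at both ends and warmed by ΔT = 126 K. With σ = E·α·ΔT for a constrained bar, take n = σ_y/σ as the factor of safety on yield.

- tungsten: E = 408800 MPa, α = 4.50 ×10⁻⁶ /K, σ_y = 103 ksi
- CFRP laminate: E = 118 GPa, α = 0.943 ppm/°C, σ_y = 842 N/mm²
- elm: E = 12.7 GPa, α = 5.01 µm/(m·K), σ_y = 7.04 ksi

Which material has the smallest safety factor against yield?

tungsten

In consistent units (E in GPa, α in ×10⁻⁶/K, σ_y in MPa):
  tungsten: E = 408.8, α = 4.50, σ_y = 710.2 → σ = 232 MPa, n = 3.06
  CFRP laminate: E = 118.0, α = 0.943, σ_y = 842.0 → σ = 14.0 MPa, n = 60.1
  elm: E = 12.70, α = 5.01, σ_y = 48.54 → σ = 8.02 MPa, n = 6.05
Tungsten has the lowest safety factor, n = 3.06.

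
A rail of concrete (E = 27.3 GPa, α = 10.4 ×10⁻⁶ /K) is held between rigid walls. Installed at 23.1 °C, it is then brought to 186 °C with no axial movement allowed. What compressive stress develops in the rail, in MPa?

46.3 MPa

ΔT = 162.9 K. Constrained thermal stress σ = E·α·ΔT = 27.30×10³ MPa × 10.4×10⁻⁶ × 162.9 = 46.3 MPa (compressive).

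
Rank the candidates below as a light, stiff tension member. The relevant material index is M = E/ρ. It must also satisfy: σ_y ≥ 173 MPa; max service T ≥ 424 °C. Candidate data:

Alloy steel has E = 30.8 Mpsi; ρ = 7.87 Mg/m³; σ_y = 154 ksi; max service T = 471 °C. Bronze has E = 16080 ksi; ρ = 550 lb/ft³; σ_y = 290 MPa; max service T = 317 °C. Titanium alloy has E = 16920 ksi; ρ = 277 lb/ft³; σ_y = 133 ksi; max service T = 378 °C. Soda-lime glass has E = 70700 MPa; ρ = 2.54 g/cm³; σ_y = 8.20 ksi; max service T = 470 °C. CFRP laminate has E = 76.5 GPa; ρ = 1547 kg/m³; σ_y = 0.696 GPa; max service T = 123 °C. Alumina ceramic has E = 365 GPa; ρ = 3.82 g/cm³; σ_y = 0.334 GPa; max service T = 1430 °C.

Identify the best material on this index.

Screen on constraints: σ_y ≥ 173 MPa; max service T ≥ 424 °C. Survivors: alloy steel, alumina ceramic.
After converting to SI:
  alloy steel: E = 212.4 GPa, ρ = 7870 kg/m³
  alumina ceramic: E = 365.0 GPa, ρ = 3820 kg/m³
  alumina ceramic: M = 95.5 MN·m/kg
  alloy steel: M = 27.0 MN·m/kg
The maximum is for alumina ceramic.

alumina ceramic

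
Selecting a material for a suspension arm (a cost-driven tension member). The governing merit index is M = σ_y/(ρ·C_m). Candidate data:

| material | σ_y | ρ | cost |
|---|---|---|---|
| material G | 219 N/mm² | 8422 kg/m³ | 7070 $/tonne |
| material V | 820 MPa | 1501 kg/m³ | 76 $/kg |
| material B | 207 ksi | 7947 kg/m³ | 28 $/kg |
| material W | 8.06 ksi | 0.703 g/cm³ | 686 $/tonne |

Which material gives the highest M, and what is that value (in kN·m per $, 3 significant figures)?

In SI units:
  material G: σ_y = 219.0 MPa, ρ = 8422 kg/m³, cost = 7.070 $/kg
  material V: σ_y = 820.0 MPa, ρ = 1501 kg/m³, cost = 76.00 $/kg
  material B: σ_y = 1427 MPa, ρ = 7947 kg/m³, cost = 28.00 $/kg
  material W: σ_y = 55.57 MPa, ρ = 703.0 kg/m³, cost = 0.6860 $/kg
  material W: M = 115 kN·m per $
  material V: M = 7.19 kN·m per $
  material B: M = 6.41 kN·m per $
  material G: M = 3.68 kN·m per $
Material W has the largest M.

material W, M = 115 kN·m per $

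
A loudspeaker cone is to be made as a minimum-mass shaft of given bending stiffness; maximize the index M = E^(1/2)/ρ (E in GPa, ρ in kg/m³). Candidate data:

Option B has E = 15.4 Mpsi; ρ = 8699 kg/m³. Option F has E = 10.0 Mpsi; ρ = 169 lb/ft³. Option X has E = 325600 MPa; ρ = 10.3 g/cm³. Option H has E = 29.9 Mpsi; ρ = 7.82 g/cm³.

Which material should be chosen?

Normalizing units and computing the index:
  option B: E = 106.2 GPa, ρ = 8699 kg/m³
  option F: E = 68.95 GPa, ρ = 2707 kg/m³
  option X: E = 325.6 GPa, ρ = 10300 kg/m³
  option H: E = 206.2 GPa, ρ = 7820 kg/m³
  option F: M = 3.07×10⁻³
  option H: M = 1.84×10⁻³
  option X: M = 1.75×10⁻³
  option B: M = 1.18×10⁻³
The maximum is for option F.

option F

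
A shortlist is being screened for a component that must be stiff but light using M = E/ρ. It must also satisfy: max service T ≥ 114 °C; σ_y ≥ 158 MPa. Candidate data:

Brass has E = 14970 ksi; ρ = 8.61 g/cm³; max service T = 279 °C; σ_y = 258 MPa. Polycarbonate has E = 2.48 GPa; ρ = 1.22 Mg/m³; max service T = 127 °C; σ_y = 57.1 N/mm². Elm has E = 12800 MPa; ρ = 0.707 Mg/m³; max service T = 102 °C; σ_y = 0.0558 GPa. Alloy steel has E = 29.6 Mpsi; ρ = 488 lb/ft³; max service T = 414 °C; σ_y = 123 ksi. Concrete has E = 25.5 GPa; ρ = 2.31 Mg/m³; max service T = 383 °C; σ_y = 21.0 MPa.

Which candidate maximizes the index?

alloy steel

Screen on constraints: max service T ≥ 114 °C; σ_y ≥ 158 MPa. Survivors: brass, alloy steel.
Normalizing units and computing the index:
  brass: E = 103.2 GPa, ρ = 8610 kg/m³
  alloy steel: E = 204.1 GPa, ρ = 7817 kg/m³
  alloy steel: M = 26.1 MN·m/kg
  brass: M = 12.0 MN·m/kg
Alloy steel ranks first.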